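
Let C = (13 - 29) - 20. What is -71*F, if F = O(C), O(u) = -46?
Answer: 3266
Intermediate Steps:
C = -36 (C = -16 - 20 = -36)
F = -46
-71*F = -71*(-46) = 3266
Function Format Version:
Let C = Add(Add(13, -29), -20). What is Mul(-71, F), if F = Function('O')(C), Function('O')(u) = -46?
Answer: 3266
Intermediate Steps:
C = -36 (C = Add(-16, -20) = -36)
F = -46
Mul(-71, F) = Mul(-71, -46) = 3266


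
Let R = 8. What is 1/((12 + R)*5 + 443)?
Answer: 1/543 ≈ 0.0018416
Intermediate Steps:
1/((12 + R)*5 + 443) = 1/((12 + 8)*5 + 443) = 1/(20*5 + 443) = 1/(100 + 443) = 1/543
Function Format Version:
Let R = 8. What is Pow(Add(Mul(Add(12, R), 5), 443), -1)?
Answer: Rational(1, 543) ≈ 0.0018416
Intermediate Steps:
Pow(Add(Mul(Add(12, R), 5), 443), -1) = Pow(Add(Mul(Add(12, 8), 5), 443), -1) = Pow(Add(Mul(20, 5), 443), -1) = Pow(Add(100, 443), -1) = Pow(543, -1) = Rational(1, 543)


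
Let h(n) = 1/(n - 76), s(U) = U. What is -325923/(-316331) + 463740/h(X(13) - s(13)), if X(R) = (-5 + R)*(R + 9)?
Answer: 12762494726703/316331 ≈ 4.0345e+7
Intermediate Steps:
X(R) = (-5 + R)*(9 + R)
h(n) = 1/(-76 + n)
-325923/(-316331) + 463740/h(X(13) - s(13)) = -325923/(-316331) + 463740/(1/(-76 + ((-45 + 13**2 + 4*13) - 1*13))) = -325923*(-1/316331) + 463740/(1/(-76 + ((-45 + 169 + 52) - 13))) = 325923/316331 + 463740/(1/(-76 + (176 - 13))) = 325923/316331 + 463740/(1/(-76 + 163)) = 325923/316331 + 463740/(1/87) = 325923/316331 + 463740*87 = 325923/316331 + 40345380 = 12762494726703/316331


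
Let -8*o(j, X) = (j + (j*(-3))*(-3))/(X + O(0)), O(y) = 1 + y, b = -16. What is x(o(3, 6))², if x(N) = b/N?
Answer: 200704/225 ≈ 892.02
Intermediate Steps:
o(j, X) = -5*j/(4*(1 + X)) (o(j, X) = -(j + (j*(-3))*(-3))/(8*(X + (1 + 0))) = -(j - 3*j*(-3))/(8*(X + 1)) = -(j + 9*j)/(8*(1 + X)) = -10*j/(8*(1 + X)) = -5*j/(4*(1 + X)))
x(N) = -16/N
x(o(3, 6))² = (-16/((-5*3/(4 + 4*6))))² = (-16/((-5*3/(4 + 24))))² = (-16/((-5*3/28)))² = (-16/((-5*3*1/28)))² = (-16/(-15/28))² = (-16*(-28/15))² = (448/15)² = 200704/225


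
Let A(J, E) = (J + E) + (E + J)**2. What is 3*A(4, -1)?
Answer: 36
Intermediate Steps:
A(J, E) = E + J + (E + J)**2 (A(J, E) = (E + J) + (E + J)**2 = E + J + (E + J)**2)
3*A(4, -1) = 3*(-1 + 4 + (-1 + 4)**2) = 3*(-1 + 4 + 3**2) = 3*(-1 + 4 + 9) = 3*12 = 36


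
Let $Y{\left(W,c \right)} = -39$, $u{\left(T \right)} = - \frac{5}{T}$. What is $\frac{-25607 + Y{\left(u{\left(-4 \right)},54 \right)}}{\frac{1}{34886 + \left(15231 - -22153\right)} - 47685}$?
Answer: $\frac{1853436420}{3446194949} \approx 0.53782$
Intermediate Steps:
$\frac{-25607 + Y{\left(u{\left(-4 \right)},54 \right)}}{\frac{1}{34886 + \left(15231 - -22153\right)} - 47685} = \frac{-25607 - 39}{\frac{1}{34886 + \left(15231 - -22153\right)} - 47685} = - \frac{25646}{\frac{1}{34886 + \left(15231 + 22153\right)} - 47685} = - \frac{25646}{\frac{1}{34886 + 37384} - 47685} = - \frac{25646}{\frac{1}{72270} - 47685} = - \frac{25646}{- \frac{3446194949}{72270}} = \left(-25646\right) \left(- \frac{72270}{3446194949}\right) = \frac{1853436420}{3446194949}$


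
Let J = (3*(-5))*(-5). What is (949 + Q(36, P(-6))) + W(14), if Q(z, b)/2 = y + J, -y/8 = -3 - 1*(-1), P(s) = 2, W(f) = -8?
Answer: 1123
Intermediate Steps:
y = 16 (y = -8*(-3 - 1*(-1)) = -8*(-3 + 1) = -8*(-2) = 16)
J = 75 (J = -15*(-5) = 75)
Q(z, b) = 182 (Q(z, b) = 2*(16 + 75) = 2*91 = 182)
(949 + Q(36, P(-6))) + W(14) = (949 + 182) - 8 = 1131 - 8 = 1123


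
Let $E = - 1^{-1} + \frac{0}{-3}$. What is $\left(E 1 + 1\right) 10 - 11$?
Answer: $-11$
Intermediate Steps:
$E = -1$ ($E = \left(-1\right) 1 + 0 \left(- \frac{1}{3}\right) = -1 + 0 = -1$)
$\left(E 1 + 1\right) 10 - 11 = \left(\left(-1\right) 1 + 1\right) 10 - 11 = \left(-1 + 1\right) 10 - 11 = 0 \cdot 10 - 11 = 0 - 11 = -11$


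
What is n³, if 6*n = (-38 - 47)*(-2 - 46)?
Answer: 314432000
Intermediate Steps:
n = 680 (n = ((-38 - 47)*(-2 - 46))/6 = (-85*(-48))/6 = (⅙)*4080 = 680)
n³ = 680³ = 314432000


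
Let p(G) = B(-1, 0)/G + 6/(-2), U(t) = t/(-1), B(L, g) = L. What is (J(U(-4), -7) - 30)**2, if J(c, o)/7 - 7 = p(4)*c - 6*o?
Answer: 49284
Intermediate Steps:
U(t) = -t (U(t) = t*(-1) = -t)
p(G) = -3 - 1/G (p(G) = -1/G + 6/(-2) = -1/G + 6*(-1/2) = -1/G - 3 = -3 - 1/G)
J(c, o) = 49 - 42*o - 91*c/4 (J(c, o) = 49 + 7*((-3 - 1/4)*c - 6*o) = 49 + 7*(-13*c/4 - 6*o) = 49 + 7*(-6*o - 13*c/4) = 49 + (-42*o - 91*c/4) = 49 - 42*o - 91*c/4)
(J(U(-4), -7) - 30)**2 = ((49 - 42*(-7) - (-91)*(-4)/4) - 30)**2 = ((49 + 294 - 91/4*4) - 30)**2 = ((49 + 294 - 91) - 30)**2 = (252 - 30)**2 = 222**2 = 49284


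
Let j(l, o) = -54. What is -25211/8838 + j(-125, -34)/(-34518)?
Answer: -144959341/50845014 ≈ -2.8510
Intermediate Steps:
-25211/8838 + j(-125, -34)/(-34518) = -25211/8838 - 54/(-34518) = -25211*1/8838 - 54*(-1/34518) = -25211/8838 + 9/5753 = -144959341/50845014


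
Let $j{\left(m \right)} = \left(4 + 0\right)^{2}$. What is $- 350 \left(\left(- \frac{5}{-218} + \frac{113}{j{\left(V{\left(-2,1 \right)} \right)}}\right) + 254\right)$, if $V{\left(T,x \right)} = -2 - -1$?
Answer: $- \frac{79683275}{872} \approx -91380.0$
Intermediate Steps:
$V{\left(T,x \right)} = -1$ ($V{\left(T,x \right)} = -2 + 1 = -1$)
$j{\left(m \right)} = 16$ ($j{\left(m \right)} = 4^{2} = 16$)
$- 350 \left(\left(- \frac{5}{-218} + \frac{113}{j{\left(V{\left(-2,1 \right)} \right)}}\right) + 254\right) = - 350 \left(\left(- \frac{5}{-218} + \frac{113}{16}\right) + 254\right) = - 350 \left(\left(\left(-5\right) \left(- \frac{1}{218}\right) + 113 \cdot \frac{1}{16}\right) + 254\right) = - 350 \left(\left(\frac{5}{218} + \frac{113}{16}\right) + 254\right) = - 350 \left(\frac{12357}{1744} + 254\right) = \left(-350\right) \frac{455333}{1744} = - \frac{79683275}{872}$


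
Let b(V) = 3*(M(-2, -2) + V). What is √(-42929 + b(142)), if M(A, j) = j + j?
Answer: I*√42515 ≈ 206.19*I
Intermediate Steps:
M(A, j) = 2*j
b(V) = -12 + 3*V (b(V) = 3*(2*(-2) + V) = 3*(-4 + V) = -12 + 3*V)
√(-42929 + b(142)) = √(-42929 + (-12 + 3*142)) = √(-42929 + (-12 + 426)) = √(-42929 + 414) = √(-42515) = I*√42515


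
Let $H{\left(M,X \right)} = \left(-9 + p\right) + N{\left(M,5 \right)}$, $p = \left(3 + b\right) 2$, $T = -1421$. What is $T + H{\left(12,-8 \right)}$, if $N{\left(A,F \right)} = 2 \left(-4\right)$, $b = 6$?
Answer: $-1420$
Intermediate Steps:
$N{\left(A,F \right)} = -8$
$p = 18$ ($p = \left(3 + 6\right) 2 = 9 \cdot 2 = 18$)
$H{\left(M,X \right)} = 1$ ($H{\left(M,X \right)} = \left(-9 + 18\right) - 8 = 9 - 8 = 1$)
$T + H{\left(12,-8 \right)} = -1421 + 1 = -1420$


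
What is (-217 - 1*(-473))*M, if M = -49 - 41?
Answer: -23040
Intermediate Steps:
M = -90
(-217 - 1*(-473))*M = (-217 - 1*(-473))*(-90) = (-217 + 473)*(-90) = 256*(-90) = -23040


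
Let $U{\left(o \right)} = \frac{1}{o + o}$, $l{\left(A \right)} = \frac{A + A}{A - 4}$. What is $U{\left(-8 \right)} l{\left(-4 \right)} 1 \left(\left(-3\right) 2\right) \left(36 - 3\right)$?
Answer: $\frac{99}{8} \approx 12.375$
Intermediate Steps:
$l{\left(A \right)} = \frac{2 A}{-4 + A}$
$U{\left(o \right)} = \frac{1}{2 o}$
$U{\left(-8 \right)} l{\left(-4 \right)} 1 \left(\left(-3\right) 2\right) \left(36 - 3\right) = \frac{1}{2 \left(-8\right)} 2 \left(-4\right) \frac{1}{-4 - 4} \cdot 1 \left(\left(-3\right) 2\right) \left(36 - 3\right) = \frac{1}{2} \left(- \frac{1}{8}\right) 2 \left(-4\right) \frac{1}{-8} \cdot 1 \left(-6\right) 33 = - \frac{2 \left(-4\right) \left(- \frac{1}{8}\right) 1 \left(-6\right)}{16} \cdot 33 = - \frac{1 \cdot 1 \left(-6\right)}{16} \cdot 33 = - \frac{1 \left(-6\right)}{16} \cdot 33 = \left(- \frac{1}{16}\right) \left(-6\right) 33 = \frac{3}{8} \cdot 33 = \frac{99}{8}$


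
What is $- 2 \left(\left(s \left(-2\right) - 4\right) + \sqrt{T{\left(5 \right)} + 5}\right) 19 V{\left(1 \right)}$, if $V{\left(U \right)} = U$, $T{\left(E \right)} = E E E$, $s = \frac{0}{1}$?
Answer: $152 - 38 \sqrt{130} \approx -281.27$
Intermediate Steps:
$s = 0$ ($s = 0 \cdot 1 = 0$)
$T{\left(E \right)} = E^{3}$ ($T{\left(E \right)} = E^{2} E = E^{3}$)
$- 2 \left(\left(s \left(-2\right) - 4\right) + \sqrt{T{\left(5 \right)} + 5}\right) 19 V{\left(1 \right)} = - 2 \left(\left(0 \left(-2\right) - 4\right) + \sqrt{5^{3} + 5}\right) 19 \cdot 1 = - 2 \left(\left(0 - 4\right) + \sqrt{125 + 5}\right) 19 \cdot 1 = - 2 \left(-4 + \sqrt{130}\right) 19 \cdot 1 = \left(8 - 2 \sqrt{130}\right) 19 \cdot 1 = \left(152 - 38 \sqrt{130}\right) 1 = 152 - 38 \sqrt{130}$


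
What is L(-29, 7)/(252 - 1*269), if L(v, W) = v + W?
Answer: 22/17 ≈ 1.2941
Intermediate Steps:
L(v, W) = W + v
L(-29, 7)/(252 - 1*269) = (7 - 29)/(252 - 1*269) = -22/(252 - 269) = -22/(-17) = -22*(-1/17) = 22/17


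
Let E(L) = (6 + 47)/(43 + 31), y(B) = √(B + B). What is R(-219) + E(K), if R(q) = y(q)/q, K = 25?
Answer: 53/74 - I*√438/219 ≈ 0.71622 - 0.095564*I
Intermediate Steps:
y(B) = √2*√B (y(B) = √(2*B) = √2*√B)
R(q) = √2/√q (R(q) = (√2*√q)/q = √2/√q)
E(L) = 53/74
R(-219) + E(K) = √2/√(-219) + 53/74 = √2*(-I*√219/219) + 53/74 = -I*√438/219 + 53/74 = 53/74 - I*√438/219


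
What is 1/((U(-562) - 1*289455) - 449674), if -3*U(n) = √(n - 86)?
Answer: I/(-739129*I + 6*√2) ≈ -1.3529e-6 + 1.5532e-11*I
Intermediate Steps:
U(n) = -√(-86 + n)/3 (U(n) = -√(n - 86)/3 = -√(-86 + n)/3)
1/((U(-562) - 1*289455) - 449674) = 1/((-√(-86 - 562)/3 - 1*289455) - 449674) = 1/((-6*I*√2 - 289455) - 449674) = 1/((-289455 - 6*I*√2) - 449674) = 1/(-739129 - 6*I*√2)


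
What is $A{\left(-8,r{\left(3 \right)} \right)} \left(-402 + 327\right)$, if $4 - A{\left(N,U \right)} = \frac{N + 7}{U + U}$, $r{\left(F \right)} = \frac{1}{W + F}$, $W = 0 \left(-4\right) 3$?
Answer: $- \frac{825}{2} \approx -412.5$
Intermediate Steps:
$W = 0$ ($W = 0 \cdot 3 = 0$)
$r{\left(F \right)} = \frac{1}{F}$ ($r{\left(F \right)} = \frac{1}{0 + F} = \frac{1}{F}$)
$A{\left(N,U \right)} = 4 - \frac{7 + N}{2 U}$ ($A{\left(N,U \right)} = 4 - \frac{N + 7}{U + U} = 4 - \frac{7 + N}{2 U}$)
$A{\left(-8,r{\left(3 \right)} \right)} \left(-402 + 327\right) = \frac{-7 - -8 + \frac{8}{3}}{2 \cdot \frac{1}{3}} \left(-402 + 327\right) = \frac{\frac{1}{\frac{1}{3}} \left(-7 + 8 + 8 \cdot \frac{1}{3}\right)}{2} \left(-75\right) = \frac{1}{2} \cdot 3 \left(-7 + 8 + \frac{8}{3}\right) \left(-75\right) = \frac{1}{2} \cdot 3 \cdot \frac{11}{3} \left(-75\right) = \frac{11}{2} \left(-75\right) = - \frac{825}{2}$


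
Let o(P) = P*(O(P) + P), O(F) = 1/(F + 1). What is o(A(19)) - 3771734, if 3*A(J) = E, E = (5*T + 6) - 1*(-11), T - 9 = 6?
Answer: -3224027662/855 ≈ -3.7708e+6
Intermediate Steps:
T = 15 (T = 9 + 6 = 15)
O(F) = 1/(1 + F)
E = 92 (E = (5*15 + 6) - 1*(-11) = (75 + 6) + 11 = 81 + 11 = 92)
A(J) = 92/3 (A(J) = (1/3)*92 = 92/3)
o(P) = P*(P + 1/(1 + P)) (o(P) = P*(1/(1 + P) + P) = P*(P + 1/(1 + P)))
o(A(19)) - 3771734 = 92*(1 + 92*(1 + 92/3)/3)/(3*(1 + 92/3)) - 3771734 = 92*(1 + (92/3)*(95/3))/(3*(95/3)) - 3771734 = (92/3)*(3/95)*(1 + 8740/9) - 3771734 = (92/3)*(3/95)*(8749/9) - 3771734 = 804908/855 - 3771734 = -3224027662/855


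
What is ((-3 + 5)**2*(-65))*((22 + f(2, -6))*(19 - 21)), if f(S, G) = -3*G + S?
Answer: 21840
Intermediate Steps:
f(S, G) = S - 3*G
((-3 + 5)**2*(-65))*((22 + f(2, -6))*(19 - 21)) = ((-3 + 5)**2*(-65))*((22 + (2 - 3*(-6)))*(19 - 21)) = (2**2*(-65))*((22 + (2 + 18))*(-2)) = (4*(-65))*((22 + 20)*(-2)) = -10920*(-2) = -260*(-84) = 21840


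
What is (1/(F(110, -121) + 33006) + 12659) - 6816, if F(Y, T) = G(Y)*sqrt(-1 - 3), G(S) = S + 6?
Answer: 3182827782493/544724930 - 58*I/272362465 ≈ 5843.0 - 2.1295e-7*I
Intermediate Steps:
G(S) = 6 + S
F(Y, T) = 2*I*(6 + Y) (F(Y, T) = (6 + Y)*sqrt(-1 - 3) = (6 + Y)*sqrt(-4) = (6 + Y)*(2*I) = 2*I*(6 + Y))
(1/(F(110, -121) + 33006) + 12659) - 6816 = (1/(2*I*(6 + 110) + 33006) + 12659) - 6816 = (1/(2*I*116 + 33006) + 12659) - 6816 = (1/(232*I + 33006) + 12659) - 6816 = (1/(33006 + 232*I) + 12659) - 6816 = ((33006 - 232*I)/1089449860 + 12659) - 6816 = (12659 + (33006 - 232*I)/1089449860) - 6816 = 5843 + (33006 - 232*I)/1089449860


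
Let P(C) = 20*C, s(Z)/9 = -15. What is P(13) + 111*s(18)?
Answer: -14725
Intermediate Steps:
s(Z) = -135 (s(Z) = 9*(-15) = -135)
P(13) + 111*s(18) = 20*13 + 111*(-135) = 260 - 14985 = -14725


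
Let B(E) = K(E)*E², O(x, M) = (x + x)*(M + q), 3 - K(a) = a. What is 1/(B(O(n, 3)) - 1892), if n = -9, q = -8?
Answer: -1/706592 ≈ -1.4152e-6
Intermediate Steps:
K(a) = 3 - a
O(x, M) = 2*x*(-8 + M) (O(x, M) = (x + x)*(M - 8) = (2*x)*(-8 + M) = 2*x*(-8 + M))
B(E) = E²*(3 - E) (B(E) = (3 - E)*E² = E²*(3 - E))
1/(B(O(n, 3)) - 1892) = 1/((2*(-9)*(-8 + 3))²*(3 - 2*(-9)*(-8 + 3)) - 1892) = 1/((2*(-9)*(-5))²*(3 - 2*(-9)*(-5)) - 1892) = 1/(90²*(3 - 1*90) - 1892) = 1/(8100*(3 - 90) - 1892) = 1/(8100*(-87) - 1892) = 1/(-704700 - 1892) = 1/(-706592) = -1/706592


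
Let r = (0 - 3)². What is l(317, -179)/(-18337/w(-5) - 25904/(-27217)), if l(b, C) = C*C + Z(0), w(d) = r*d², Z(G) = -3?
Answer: -196195105350/493249729 ≈ -397.76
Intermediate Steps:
r = 9 (r = (-3)² = 9)
w(d) = 9*d²
l(b, C) = -3 + C² (l(b, C) = C*C - 3 = C² - 3 = -3 + C²)
l(317, -179)/(-18337/w(-5) - 25904/(-27217)) = (-3 + (-179)²)/(-18337/(9*(-5)²) - 25904/(-27217)) = (-3 + 32041)/(-18337/(9*25) - 25904*(-1/27217)) = 32038/(-18337/225 + 25904/27217) = 32038/(-493249729/6123825) = 32038*(-6123825/493249729) = -196195105350/493249729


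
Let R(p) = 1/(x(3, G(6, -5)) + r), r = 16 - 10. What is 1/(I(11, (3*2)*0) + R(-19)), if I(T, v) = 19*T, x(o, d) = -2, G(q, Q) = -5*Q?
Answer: 4/837 ≈ 0.0047790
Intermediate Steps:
r = 6
R(p) = ¼ (R(p) = 1/(-2 + 6) = 1/4 = ¼)
1/(I(11, (3*2)*0) + R(-19)) = 1/(19*11 + ¼) = 1/(209 + ¼) = 1/(837/4) = 4/837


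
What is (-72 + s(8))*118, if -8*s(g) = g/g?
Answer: -34043/4 ≈ -8510.8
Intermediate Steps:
s(g) = -1/8 (s(g) = -g/(8*g) = -1/8*1 = -1/8)
(-72 + s(8))*118 = (-72 - 1/8)*118 = -577/8*118 = -34043/4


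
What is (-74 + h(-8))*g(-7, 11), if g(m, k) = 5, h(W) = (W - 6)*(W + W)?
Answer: 750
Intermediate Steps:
h(W) = 2*W*(-6 + W) (h(W) = (-6 + W)*(2*W) = 2*W*(-6 + W))
(-74 + h(-8))*g(-7, 11) = (-74 + 2*(-8)*(-6 - 8))*5 = (-74 + 2*(-8)*(-14))*5 = (-74 + 224)*5 = 150*5 = 750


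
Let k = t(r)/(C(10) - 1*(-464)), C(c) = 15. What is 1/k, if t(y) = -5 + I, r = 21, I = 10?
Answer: 479/5 ≈ 95.800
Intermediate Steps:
t(y) = 5 (t(y) = -5 + 10 = 5)
k = 5/479 (k = 5/(15 - 1*(-464)) = 5/(15 + 464) = 5/479 ≈ 0.010438)
1/k = 1/(5/479) = 479/5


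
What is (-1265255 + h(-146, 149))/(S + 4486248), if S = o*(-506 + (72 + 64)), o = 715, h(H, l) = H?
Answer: -1265401/4221698 ≈ -0.29974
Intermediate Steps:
S = -264550 (S = 715*(-506 + (72 + 64)) = 715*(-506 + 136) = 715*(-370) = -264550)
(-1265255 + h(-146, 149))/(S + 4486248) = (-1265255 - 146)/(-264550 + 4486248) = -1265401/4221698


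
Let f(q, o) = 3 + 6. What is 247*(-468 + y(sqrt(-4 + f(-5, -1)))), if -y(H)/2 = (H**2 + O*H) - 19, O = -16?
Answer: -108680 + 7904*sqrt(5) ≈ -91006.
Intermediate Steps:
f(q, o) = 9
y(H) = 38 - 2*H**2 + 32*H (y(H) = -2*((H**2 - 16*H) - 19) = -2*(-19 + H**2 - 16*H) = 38 - 2*H**2 + 32*H)
247*(-468 + y(sqrt(-4 + f(-5, -1)))) = 247*(-468 + (38 - 2*(sqrt(-4 + 9))**2 + 32*sqrt(-4 + 9))) = 247*(-468 + (38 - 2*(sqrt(5))**2 + 32*sqrt(5))) = 247*(-468 + (38 - 2*5 + 32*sqrt(5))) = 247*(-468 + (38 - 10 + 32*sqrt(5))) = 247*(-468 + (28 + 32*sqrt(5))) = 247*(-440 + 32*sqrt(5)) = -108680 + 7904*sqrt(5)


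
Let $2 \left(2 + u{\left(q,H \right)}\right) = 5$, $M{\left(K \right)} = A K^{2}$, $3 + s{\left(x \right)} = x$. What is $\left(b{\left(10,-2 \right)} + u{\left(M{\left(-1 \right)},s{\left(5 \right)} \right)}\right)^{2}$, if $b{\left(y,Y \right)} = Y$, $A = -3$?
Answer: $\frac{9}{4} \approx 2.25$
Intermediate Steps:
$s{\left(x \right)} = -3 + x$
$M{\left(K \right)} = - 3 K^{2}$
$u{\left(q,H \right)} = \frac{1}{2}$ ($u{\left(q,H \right)} = -2 + \frac{1}{2} \cdot 5 = -2 + \frac{5}{2} = \frac{1}{2}$)
$\left(b{\left(10,-2 \right)} + u{\left(M{\left(-1 \right)},s{\left(5 \right)} \right)}\right)^{2} = \left(-2 + \frac{1}{2}\right)^{2} = \left(- \frac{3}{2}\right)^{2} = \frac{9}{4}$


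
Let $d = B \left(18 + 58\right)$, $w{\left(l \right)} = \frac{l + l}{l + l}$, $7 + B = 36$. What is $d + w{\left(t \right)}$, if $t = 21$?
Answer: $2205$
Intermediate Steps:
$B = 29$ ($B = -7 + 36 = 29$)
$w{\left(l \right)} = 1$ ($w{\left(l \right)} = \frac{2 l}{2 l} = 2 l \frac{1}{2 l} = 1$)
$d = 2204$ ($d = 29 \left(18 + 58\right) = 29 \cdot 76 = 2204$)
$d + w{\left(t \right)} = 2204 + 1 = 2205$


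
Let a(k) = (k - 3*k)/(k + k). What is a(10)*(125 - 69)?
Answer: -56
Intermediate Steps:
a(k) = -1 (a(k) = (-2*k)/((2*k)) = (-2*k)*(1/(2*k)) = -1)
a(10)*(125 - 69) = -(125 - 69) = -1*56 = -56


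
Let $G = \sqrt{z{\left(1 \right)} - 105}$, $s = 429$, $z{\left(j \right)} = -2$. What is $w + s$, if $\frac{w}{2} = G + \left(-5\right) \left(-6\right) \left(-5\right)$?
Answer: $129 + 2 i \sqrt{107} \approx 129.0 + 20.688 i$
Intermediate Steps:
$G = i \sqrt{107}$ ($G = \sqrt{-2 - 105} = \sqrt{-107} = i \sqrt{107} \approx 10.344 i$)
$w = -300 + 2 i \sqrt{107}$ ($w = 2 \left(i \sqrt{107} + \left(-5\right) \left(-6\right) \left(-5\right)\right) = 2 \left(i \sqrt{107} + 30 \left(-5\right)\right) = 2 \left(i \sqrt{107} - 150\right) = 2 \left(-150 + i \sqrt{107}\right) = -300 + 2 i \sqrt{107} \approx -300.0 + 20.688 i$)
$w + s = \left(-300 + 2 i \sqrt{107}\right) + 429 = 129 + 2 i \sqrt{107}$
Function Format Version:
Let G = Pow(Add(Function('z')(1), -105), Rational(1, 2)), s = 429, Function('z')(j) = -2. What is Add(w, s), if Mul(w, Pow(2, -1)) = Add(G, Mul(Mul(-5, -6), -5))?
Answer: Add(129, Mul(2, I, Pow(107, Rational(1, 2)))) ≈ Add(129.00, Mul(20.688, I))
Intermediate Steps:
G = Mul(I, Pow(107, Rational(1, 2))) (G = Pow(Add(-2, -105), Rational(1, 2)) = Pow(-107, Rational(1, 2)) = Mul(I, Pow(107, Rational(1, 2))) ≈ Mul(10.344, I))
w = Add(-300, Mul(2, I, Pow(107, Rational(1, 2)))) (w = Mul(2, Add(Mul(I, Pow(107, Rational(1, 2))), Mul(Mul(-5, -6), -5))) = Mul(2, Add(Mul(I, Pow(107, Rational(1, 2))), Mul(30, -5))) = Mul(2, Add(Mul(I, Pow(107, Rational(1, 2))), -150)) = Mul(2, Add(-150, Mul(I, Pow(107, Rational(1, 2))))) = Add(-300, Mul(2, I, Pow(107, Rational(1, 2)))) ≈ Add(-300.00, Mul(20.688, I)))
Add(w, s) = Add(Add(-300, Mul(2, I, Pow(107, Rational(1, 2)))), 429) = Add(129, Mul(2, I, Pow(107, Rational(1, 2))))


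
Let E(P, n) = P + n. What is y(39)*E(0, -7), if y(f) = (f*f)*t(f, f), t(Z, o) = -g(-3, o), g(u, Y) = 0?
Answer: 0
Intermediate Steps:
t(Z, o) = 0 (t(Z, o) = -1*0 = 0)
y(f) = 0 (y(f) = (f*f)*0 = f**2*0 = 0)
y(39)*E(0, -7) = 0*(0 - 7) = 0*(-7) = 0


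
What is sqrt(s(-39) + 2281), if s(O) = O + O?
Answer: sqrt(2203) ≈ 46.936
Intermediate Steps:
s(O) = 2*O
sqrt(s(-39) + 2281) = sqrt(2*(-39) + 2281) = sqrt(-78 + 2281) = sqrt(2203)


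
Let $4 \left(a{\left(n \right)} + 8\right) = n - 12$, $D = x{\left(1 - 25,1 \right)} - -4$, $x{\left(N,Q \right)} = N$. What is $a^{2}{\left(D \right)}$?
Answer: $256$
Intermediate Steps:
$D = -20$ ($D = \left(1 - 25\right) - -4 = \left(1 - 25\right) + 4 = -24 + 4 = -20$)
$a{\left(n \right)} = -11 + \frac{n}{4}$ ($a{\left(n \right)} = -8 + \frac{n - 12}{4} = -8 + \frac{-12 + n}{4} = -8 + \left(-3 + \frac{n}{4}\right) = -11 + \frac{n}{4}$)
$a^{2}{\left(D \right)} = \left(-11 + \frac{1}{4} \left(-20\right)\right)^{2} = \left(-11 - 5\right)^{2} = \left(-16\right)^{2} = 256$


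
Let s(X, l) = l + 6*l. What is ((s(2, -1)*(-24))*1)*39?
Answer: 6552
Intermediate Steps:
s(X, l) = 7*l
((s(2, -1)*(-24))*1)*39 = (((7*(-1))*(-24))*1)*39 = (-7*(-24)*1)*39 = (168*1)*39 = 168*39 = 6552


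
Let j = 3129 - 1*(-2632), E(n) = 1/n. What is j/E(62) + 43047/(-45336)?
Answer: 5397720035/15112 ≈ 3.5718e+5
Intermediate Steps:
j = 5761 (j = 3129 + 2632 = 5761)
j/E(62) + 43047/(-45336) = 5761/(1/62) + 43047/(-45336) = 5761/(1/62) + 43047*(-1/45336) = 5761*62 - 14349/15112 = 357182 - 14349/15112 = 5397720035/15112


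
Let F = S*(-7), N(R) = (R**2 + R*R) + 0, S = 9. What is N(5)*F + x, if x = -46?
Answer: -3196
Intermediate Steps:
N(R) = 2*R**2 (N(R) = (R**2 + R**2) + 0 = 2*R**2 + 0 = 2*R**2)
F = -63 (F = 9*(-7) = -63)
N(5)*F + x = (2*5**2)*(-63) - 46 = (2*25)*(-63) - 46 = 50*(-63) - 46 = -3150 - 46 = -3196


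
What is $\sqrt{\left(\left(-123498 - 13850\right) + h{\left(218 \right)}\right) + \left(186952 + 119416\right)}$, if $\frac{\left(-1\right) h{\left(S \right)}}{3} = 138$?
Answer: $3 \sqrt{18734} \approx 410.62$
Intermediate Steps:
$h{\left(S \right)} = -414$ ($h{\left(S \right)} = \left(-3\right) 138 = -414$)
$\sqrt{\left(\left(-123498 - 13850\right) + h{\left(218 \right)}\right) + \left(186952 + 119416\right)} = \sqrt{\left(\left(-123498 - 13850\right) - 414\right) + \left(186952 + 119416\right)} = \sqrt{\left(\left(-123498 - 13850\right) - 414\right) + 306368} = \sqrt{\left(-137348 - 414\right) + 306368} = \sqrt{-137762 + 306368} = \sqrt{168606} = 3 \sqrt{18734}$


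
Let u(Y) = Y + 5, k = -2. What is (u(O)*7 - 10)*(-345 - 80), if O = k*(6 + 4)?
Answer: 48875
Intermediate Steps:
O = -20 (O = -2*(6 + 4) = -2*10 = -20)
u(Y) = 5 + Y
(u(O)*7 - 10)*(-345 - 80) = ((5 - 20)*7 - 10)*(-345 - 80) = (-15*7 - 10)*(-425) = (-105 - 10)*(-425) = -115*(-425) = 48875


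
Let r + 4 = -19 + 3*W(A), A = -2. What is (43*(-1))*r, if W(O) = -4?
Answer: 1505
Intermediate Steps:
r = -35 (r = -4 + (-19 + 3*(-4)) = -4 + (-19 - 12) = -4 - 31 = -35)
(43*(-1))*r = (43*(-1))*(-35) = -43*(-35) = 1505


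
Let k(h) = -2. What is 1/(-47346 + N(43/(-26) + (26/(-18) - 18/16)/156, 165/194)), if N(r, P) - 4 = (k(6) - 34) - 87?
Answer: -1/47465 ≈ -2.1068e-5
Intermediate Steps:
N(r, P) = -119 (N(r, P) = 4 + ((-2 - 34) - 87) = 4 + (-36 - 87) = 4 - 123 = -119)
1/(-47346 + N(43/(-26) + (26/(-18) - 18/16)/156, 165/194)) = 1/(-47346 - 119) = 1/(-47465) = -1/47465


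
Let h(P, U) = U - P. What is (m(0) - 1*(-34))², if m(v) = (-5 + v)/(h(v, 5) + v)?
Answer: 1089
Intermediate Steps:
m(v) = -1 + v/5 (m(v) = (-5 + v)/((5 - v) + v) = (-5 + v)/5 = (-5 + v)*(⅕) = -1 + v/5)
(m(0) - 1*(-34))² = ((-1 + (⅕)*0) - 1*(-34))² = ((-1 + 0) + 34)² = (-1 + 34)² = 33² = 1089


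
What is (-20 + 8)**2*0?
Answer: 0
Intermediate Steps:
(-20 + 8)**2*0 = (-12)**2*0 = 144*0 = 0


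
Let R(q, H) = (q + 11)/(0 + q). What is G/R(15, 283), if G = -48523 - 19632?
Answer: -1022325/26 ≈ -39320.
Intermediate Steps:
R(q, H) = (11 + q)/q
G = -68155
G/R(15, 283) = -68155*15/(11 + 15) = -68155/((1/15)*26) = -68155/26/15 = -68155*15/26 = -1022325/26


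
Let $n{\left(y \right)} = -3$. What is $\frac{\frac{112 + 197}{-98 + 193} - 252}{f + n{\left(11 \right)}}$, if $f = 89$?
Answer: $- \frac{23631}{8170} \approx -2.8924$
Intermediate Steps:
$\frac{\frac{112 + 197}{-98 + 193} - 252}{f + n{\left(11 \right)}} = \frac{\frac{112 + 197}{-98 + 193} - 252}{89 - 3} = \frac{\frac{309}{95} - 252}{86} = \left(309 \cdot \frac{1}{95} - 252\right) \frac{1}{86} = \left(\frac{309}{95} - 252\right) \frac{1}{86} = \left(- \frac{23631}{95}\right) \frac{1}{86} = - \frac{23631}{8170}$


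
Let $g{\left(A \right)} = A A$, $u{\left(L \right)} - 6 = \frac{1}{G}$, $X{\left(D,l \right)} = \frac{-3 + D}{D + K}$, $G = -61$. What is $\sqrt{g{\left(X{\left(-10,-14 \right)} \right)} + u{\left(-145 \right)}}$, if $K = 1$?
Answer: $\frac{\sqrt{2432314}}{549} \approx 2.8408$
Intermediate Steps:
$X{\left(D,l \right)} = \frac{-3 + D}{1 + D}$ ($X{\left(D,l \right)} = \frac{-3 + D}{D + 1} = \frac{-3 + D}{1 + D}$)
$u{\left(L \right)} = \frac{365}{61}$ ($u{\left(L \right)} = 6 + \frac{1}{-61} = 6 - \frac{1}{61} = \frac{365}{61}$)
$g{\left(A \right)} = A^{2}$
$\sqrt{g{\left(X{\left(-10,-14 \right)} \right)} + u{\left(-145 \right)}} = \sqrt{\left(\frac{-3 - 10}{1 - 10}\right)^{2} + \frac{365}{61}} = \sqrt{\left(\frac{1}{-9} \left(-13\right)\right)^{2} + \frac{365}{61}} = \sqrt{\left(\left(- \frac{1}{9}\right) \left(-13\right)\right)^{2} + \frac{365}{61}} = \sqrt{\left(\frac{13}{9}\right)^{2} + \frac{365}{61}} = \sqrt{\frac{169}{81} + \frac{365}{61}} = \sqrt{\frac{39874}{4941}} = \frac{\sqrt{2432314}}{549}$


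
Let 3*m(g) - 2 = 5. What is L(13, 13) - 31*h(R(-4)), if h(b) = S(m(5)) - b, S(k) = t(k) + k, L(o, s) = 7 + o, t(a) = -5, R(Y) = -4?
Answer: -64/3 ≈ -21.333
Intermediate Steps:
m(g) = 7/3 (m(g) = ⅔ + (⅓)*5 = ⅔ + 5/3 = 7/3)
S(k) = -5 + k
h(b) = -8/3 - b (h(b) = (-5 + 7/3) - b = -8/3 - b)
L(13, 13) - 31*h(R(-4)) = (7 + 13) - 31*(-8/3 - 1*(-4)) = 20 - 31*(-8/3 + 4) = 20 - 31*4/3 = 20 - 124/3 = -64/3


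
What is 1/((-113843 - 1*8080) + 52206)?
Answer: -1/69717 ≈ -1.4344e-5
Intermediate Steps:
1/((-113843 - 1*8080) + 52206) = 1/((-113843 - 8080) + 52206) = 1/(-121923 + 52206) = 1/(-69717) = -1/69717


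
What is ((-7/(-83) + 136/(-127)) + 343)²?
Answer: 12997207466896/111112681 ≈ 1.1697e+5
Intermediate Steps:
((-7/(-83) + 136/(-127)) + 343)² = ((-7*(-1/83) + 136*(-1/127)) + 343)² = ((7/83 - 136/127) + 343)² = (-10399/10541 + 343)² = (3605164/10541)² = 12997207466896/111112681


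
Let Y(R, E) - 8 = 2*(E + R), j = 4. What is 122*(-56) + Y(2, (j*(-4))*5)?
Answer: -6980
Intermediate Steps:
Y(R, E) = 8 + 2*E + 2*R (Y(R, E) = 8 + 2*(E + R) = 8 + (2*E + 2*R) = 8 + 2*E + 2*R)
122*(-56) + Y(2, (j*(-4))*5) = 122*(-56) + (8 + 2*((4*(-4))*5) + 2*2) = -6832 + (8 + 2*(-16*5) + 4) = -6832 + (8 + 2*(-80) + 4) = -6832 + (8 - 160 + 4) = -6832 - 148 = -6980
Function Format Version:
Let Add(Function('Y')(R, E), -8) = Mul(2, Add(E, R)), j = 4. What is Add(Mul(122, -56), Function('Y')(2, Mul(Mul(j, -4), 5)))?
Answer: -6980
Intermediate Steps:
Function('Y')(R, E) = Add(8, Mul(2, E), Mul(2, R)) (Function('Y')(R, E) = Add(8, Mul(2, Add(E, R))) = Add(8, Add(Mul(2, E), Mul(2, R))) = Add(8, Mul(2, E), Mul(2, R)))
Add(Mul(122, -56), Function('Y')(2, Mul(Mul(j, -4), 5))) = Add(Mul(122, -56), Add(8, Mul(2, Mul(Mul(4, -4), 5)), Mul(2, 2))) = Add(-6832, Add(8, Mul(2, Mul(-16, 5)), 4)) = Add(-6832, Add(8, Mul(2, -80), 4)) = Add(-6832, Add(8, -160, 4)) = Add(-6832, -148) = -6980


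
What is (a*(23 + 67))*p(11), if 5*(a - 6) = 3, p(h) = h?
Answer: 6534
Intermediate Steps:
a = 33/5 (a = 6 + (⅕)*3 = 6 + ⅗ = 33/5 ≈ 6.6000)
(a*(23 + 67))*p(11) = (33*(23 + 67)/5)*11 = ((33/5)*90)*11 = 594*11 = 6534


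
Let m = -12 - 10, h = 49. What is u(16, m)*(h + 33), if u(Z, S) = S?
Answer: -1804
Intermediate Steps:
m = -22
u(16, m)*(h + 33) = -22*(49 + 33) = -22*82 = -1804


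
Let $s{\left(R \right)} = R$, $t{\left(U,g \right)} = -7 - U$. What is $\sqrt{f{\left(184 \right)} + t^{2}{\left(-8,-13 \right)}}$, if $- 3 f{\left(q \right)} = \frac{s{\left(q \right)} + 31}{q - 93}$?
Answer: $\frac{\sqrt{15834}}{273} \approx 0.46093$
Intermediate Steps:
$f{\left(q \right)} = - \frac{31 + q}{3 \left(-93 + q\right)}$ ($f{\left(q \right)} = - \frac{\left(q + 31\right) \frac{1}{q - 93}}{3} = - \frac{\left(31 + q\right) \frac{1}{-93 + q}}{3} = - \frac{\frac{1}{-93 + q} \left(31 + q\right)}{3} = - \frac{31 + q}{3 \left(-93 + q\right)}$)
$\sqrt{f{\left(184 \right)} + t^{2}{\left(-8,-13 \right)}} = \sqrt{\frac{-31 - 184}{3 \left(-93 + 184\right)} + \left(-7 - -8\right)^{2}} = \sqrt{\frac{-31 - 184}{3 \cdot 91} + \left(-7 + 8\right)^{2}} = \sqrt{\frac{1}{3} \cdot \frac{1}{91} \left(-215\right) + 1^{2}} = \sqrt{- \frac{215}{273} + 1} = \sqrt{\frac{58}{273}} = \frac{\sqrt{15834}}{273}$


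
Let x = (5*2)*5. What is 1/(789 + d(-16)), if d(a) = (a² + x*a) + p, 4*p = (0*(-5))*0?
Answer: 1/245 ≈ 0.0040816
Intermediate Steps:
x = 50 (x = 10*5 = 50)
p = 0 (p = ((0*(-5))*0)/4 = (0*0)/4 = (¼)*0 = 0)
d(a) = a² + 50*a (d(a) = (a² + 50*a) + 0 = a² + 50*a)
1/(789 + d(-16)) = 1/(789 - 16*(50 - 16)) = 1/(789 - 16*34) = 1/(789 - 544) = 1/245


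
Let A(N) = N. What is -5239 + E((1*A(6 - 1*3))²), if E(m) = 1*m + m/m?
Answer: -5229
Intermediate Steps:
E(m) = 1 + m (E(m) = m + 1 = 1 + m)
-5239 + E((1*A(6 - 1*3))²) = -5239 + (1 + (1*(6 - 1*3))²) = -5239 + (1 + (1*(6 - 3))²) = -5239 + (1 + (1*3)²) = -5239 + (1 + 3²) = -5239 + (1 + 9) = -5239 + 10 = -5229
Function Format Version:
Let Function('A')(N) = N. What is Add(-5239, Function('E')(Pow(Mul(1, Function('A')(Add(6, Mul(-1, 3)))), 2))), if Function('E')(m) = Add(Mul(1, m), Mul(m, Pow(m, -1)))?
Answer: -5229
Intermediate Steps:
Function('E')(m) = Add(1, m) (Function('E')(m) = Add(m, 1) = Add(1, m))
Add(-5239, Function('E')(Pow(Mul(1, Function('A')(Add(6, Mul(-1, 3)))), 2))) = Add(-5239, Add(1, Pow(Mul(1, Add(6, Mul(-1, 3))), 2))) = Add(-5239, Add(1, Pow(Mul(1, Add(6, -3)), 2))) = Add(-5239, Add(1, Pow(Mul(1, 3), 2))) = Add(-5239, Add(1, Pow(3, 2))) = Add(-5239, Add(1, 9)) = Add(-5239, 10) = -5229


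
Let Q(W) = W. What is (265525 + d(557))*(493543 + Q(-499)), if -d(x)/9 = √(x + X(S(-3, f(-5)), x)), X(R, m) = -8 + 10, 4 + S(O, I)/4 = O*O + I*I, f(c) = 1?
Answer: 130915508100 - 4437396*√559 ≈ 1.3081e+11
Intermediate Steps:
S(O, I) = -16 + 4*I² + 4*O² (S(O, I) = -16 + 4*(O*O + I*I) = -16 + 4*(O² + I²) = -16 + 4*(I² + O²) = -16 + (4*I² + 4*O²) = -16 + 4*I² + 4*O²)
X(R, m) = 2
d(x) = -9*√(2 + x) (d(x) = -9*√(x + 2) = -9*√(2 + x))
(265525 + d(557))*(493543 + Q(-499)) = (265525 - 9*√(2 + 557))*(493543 - 499) = (265525 - 9*√559)*493044 = 130915508100 - 4437396*√559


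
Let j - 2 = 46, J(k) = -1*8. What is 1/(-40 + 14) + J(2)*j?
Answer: -9985/26 ≈ -384.04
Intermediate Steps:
J(k) = -8
j = 48 (j = 2 + 46 = 48)
1/(-40 + 14) + J(2)*j = 1/(-40 + 14) - 8*48 = 1/(-26) - 384 = -1/26 - 384 = -9985/26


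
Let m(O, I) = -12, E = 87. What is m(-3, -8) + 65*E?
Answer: 5643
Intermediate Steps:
m(-3, -8) + 65*E = -12 + 65*87 = -12 + 5655 = 5643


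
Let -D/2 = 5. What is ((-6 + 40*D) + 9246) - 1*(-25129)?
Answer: 33969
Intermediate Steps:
D = -10 (D = -2*5 = -10)
((-6 + 40*D) + 9246) - 1*(-25129) = ((-6 + 40*(-10)) + 9246) - 1*(-25129) = ((-6 - 400) + 9246) + 25129 = (-406 + 9246) + 25129 = 8840 + 25129 = 33969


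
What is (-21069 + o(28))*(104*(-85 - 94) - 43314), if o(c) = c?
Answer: 1303069130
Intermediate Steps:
(-21069 + o(28))*(104*(-85 - 94) - 43314) = (-21069 + 28)*(104*(-85 - 94) - 43314) = -21041*(104*(-179) - 43314) = -21041*(-18616 - 43314) = -21041*(-61930) = 1303069130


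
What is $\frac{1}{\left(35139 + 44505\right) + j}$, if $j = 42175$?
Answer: $\frac{1}{121819} \approx 8.2089 \cdot 10^{-6}$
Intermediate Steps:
$\frac{1}{\left(35139 + 44505\right) + j} = \frac{1}{\left(35139 + 44505\right) + 42175} = \frac{1}{79644 + 42175} = \frac{1}{121819}$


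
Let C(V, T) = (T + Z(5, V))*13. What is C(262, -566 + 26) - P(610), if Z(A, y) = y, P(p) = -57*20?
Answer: -2474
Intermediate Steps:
P(p) = -1140
C(V, T) = 13*T + 13*V (C(V, T) = (T + V)*13 = 13*T + 13*V)
C(262, -566 + 26) - P(610) = (13*(-566 + 26) + 13*262) - 1*(-1140) = (13*(-540) + 3406) + 1140 = (-7020 + 3406) + 1140 = -3614 + 1140 = -2474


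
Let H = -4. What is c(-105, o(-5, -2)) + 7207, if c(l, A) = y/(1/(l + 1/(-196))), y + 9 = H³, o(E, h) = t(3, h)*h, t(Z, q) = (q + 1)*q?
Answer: 2914985/196 ≈ 14872.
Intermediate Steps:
t(Z, q) = q*(1 + q) (t(Z, q) = (1 + q)*q = q*(1 + q))
o(E, h) = h²*(1 + h) (o(E, h) = (h*(1 + h))*h = h²*(1 + h))
y = -73 (y = -9 + (-4)³ = -9 - 64 = -73)
c(l, A) = 73/196 - 73*l (c(l, A) = -(-73/196 + 73*l) = -73*(-1/196 + l) = 73/196 - 73*l)
c(-105, o(-5, -2)) + 7207 = (73/196 - 73*(-105)) + 7207 = (73/196 + 7665) + 7207 = 1502413/196 + 7207 = 2914985/196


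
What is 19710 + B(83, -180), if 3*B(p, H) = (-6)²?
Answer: 19722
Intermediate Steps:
B(p, H) = 12 (B(p, H) = (⅓)*(-6)² = (⅓)*36 = 12)
19710 + B(83, -180) = 19710 + 12 = 19722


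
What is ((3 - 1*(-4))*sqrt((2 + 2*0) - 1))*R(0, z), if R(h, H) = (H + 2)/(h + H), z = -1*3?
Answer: 7/3 ≈ 2.3333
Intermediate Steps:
z = -3
R(h, H) = (2 + H)/(H + h)
((3 - 1*(-4))*sqrt((2 + 2*0) - 1))*R(0, z) = ((3 - 1*(-4))*sqrt((2 + 2*0) - 1))*((2 - 3)/(-3 + 0)) = ((3 + 4)*sqrt((2 + 0) - 1))*(-1/(-3)) = (7*sqrt(2 - 1))*(-1/3*(-1)) = (7*sqrt(1))*(1/3) = (7*1)*(1/3) = 7*(1/3) = 7/3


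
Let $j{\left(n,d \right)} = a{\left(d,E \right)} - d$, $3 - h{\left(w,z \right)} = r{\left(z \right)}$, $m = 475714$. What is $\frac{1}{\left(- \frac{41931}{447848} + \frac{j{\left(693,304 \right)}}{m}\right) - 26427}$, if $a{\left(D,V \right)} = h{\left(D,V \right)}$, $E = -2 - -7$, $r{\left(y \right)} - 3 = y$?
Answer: $- \frac{106523781736}{2815114022711655} \approx -3.784 \cdot 10^{-5}$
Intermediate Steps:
$r{\left(y \right)} = 3 + y$
$E = 5$ ($E = -2 + 7 = 5$)
$h{\left(w,z \right)} = - z$ ($h{\left(w,z \right)} = 3 - \left(3 + z\right) = - z$)
$a{\left(D,V \right)} = - V$
$j{\left(n,d \right)} = -5 - d$ ($j{\left(n,d \right)} = \left(-1\right) 5 - d = -5 - d$)
$\frac{1}{\left(- \frac{41931}{447848} + \frac{j{\left(693,304 \right)}}{m}\right) - 26427} = \frac{1}{\left(- \frac{41931}{447848} + \frac{-5 - 304}{475714}\right) - 26427} = \frac{1}{\left(\left(-41931\right) \frac{1}{447848} + \left(-5 - 304\right) \frac{1}{475714}\right) - 26427} = \frac{1}{\left(- \frac{41931}{447848} - \frac{309}{475714}\right) - 26427} = \frac{1}{- \frac{10042774383}{106523781736} - 26427} = \frac{1}{- \frac{2815114022711655}{106523781736}} = - \frac{106523781736}{2815114022711655}$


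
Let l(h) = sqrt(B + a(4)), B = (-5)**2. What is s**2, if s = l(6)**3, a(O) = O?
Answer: 24389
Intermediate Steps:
B = 25
l(h) = sqrt(29) (l(h) = sqrt(25 + 4) = sqrt(29))
s = 29*sqrt(29) (s = (sqrt(29))**3 = 29*sqrt(29) ≈ 156.17)
s**2 = (29*sqrt(29))**2 = 24389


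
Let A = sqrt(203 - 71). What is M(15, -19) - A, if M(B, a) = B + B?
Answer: 30 - 2*sqrt(33) ≈ 18.511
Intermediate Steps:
M(B, a) = 2*B
A = 2*sqrt(33) (A = sqrt(132) = 2*sqrt(33) ≈ 11.489)
M(15, -19) - A = 2*15 - 2*sqrt(33) = 30 - 2*sqrt(33)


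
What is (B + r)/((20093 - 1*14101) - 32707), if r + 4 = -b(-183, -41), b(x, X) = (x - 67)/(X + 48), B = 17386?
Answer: -121924/187005 ≈ -0.65198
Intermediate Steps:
b(x, X) = (-67 + x)/(48 + X)
r = 222/7 (r = -4 - (-67 - 183)/(48 - 41) = -4 - (-250)/7 = -4 - 1*(-250/7) = -4 + 250/7 = 222/7 ≈ 31.714)
(B + r)/((20093 - 1*14101) - 32707) = (17386 + 222/7)/((20093 - 1*14101) - 32707) = 121924/(7*((20093 - 14101) - 32707)) = 121924/(7*(5992 - 32707)) = (121924/7)/(-26715) = (121924/7)*(-1/26715) = -121924/187005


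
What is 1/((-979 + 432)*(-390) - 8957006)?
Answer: -1/8743676 ≈ -1.1437e-7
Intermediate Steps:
1/((-979 + 432)*(-390) - 8957006) = 1/(-547*(-390) - 8957006) = 1/(213330 - 8957006) = 1/(-8743676) = -1/8743676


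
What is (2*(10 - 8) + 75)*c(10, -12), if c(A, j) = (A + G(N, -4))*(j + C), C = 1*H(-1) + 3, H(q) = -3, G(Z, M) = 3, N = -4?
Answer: -12324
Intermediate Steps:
C = 0 (C = 1*(-3) + 3 = -3 + 3 = 0)
c(A, j) = j*(3 + A) (c(A, j) = (A + 3)*(j + 0) = (3 + A)*j = j*(3 + A))
(2*(10 - 8) + 75)*c(10, -12) = (2*(10 - 8) + 75)*(-12*(3 + 10)) = (2*2 + 75)*(-12*13) = (4 + 75)*(-156) = 79*(-156) = -12324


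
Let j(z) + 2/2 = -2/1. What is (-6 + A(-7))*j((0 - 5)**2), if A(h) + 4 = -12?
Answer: 66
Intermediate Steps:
A(h) = -16 (A(h) = -4 - 12 = -16)
j(z) = -3 (j(z) = -1 - 2/1 = -1 - 2*1 = -1 - 2 = -3)
(-6 + A(-7))*j((0 - 5)**2) = (-6 - 16)*(-3) = -22*(-3) = 66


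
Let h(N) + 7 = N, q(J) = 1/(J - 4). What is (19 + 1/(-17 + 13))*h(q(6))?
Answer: -975/8 ≈ -121.88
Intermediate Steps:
q(J) = 1/(-4 + J)
h(N) = -7 + N
(19 + 1/(-17 + 13))*h(q(6)) = (19 + 1/(-17 + 13))*(-7 + 1/(-4 + 6)) = (19 + 1/(-4))*(-7 + 1/2) = (19 - ¼)*(-7 + ½) = (75/4)*(-13/2) = -975/8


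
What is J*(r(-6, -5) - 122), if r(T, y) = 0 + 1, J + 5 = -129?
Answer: 16214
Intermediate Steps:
J = -134 (J = -5 - 129 = -134)
r(T, y) = 1
J*(r(-6, -5) - 122) = -134*(1 - 122) = -134*(-121) = 16214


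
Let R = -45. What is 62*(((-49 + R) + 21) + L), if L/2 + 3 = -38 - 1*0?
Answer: -9610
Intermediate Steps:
L = -82 (L = -6 + 2*(-38 - 1*0) = -6 + 2*(-38 + 0) = -6 + 2*(-38) = -6 - 76 = -82)
62*(((-49 + R) + 21) + L) = 62*(((-49 - 45) + 21) - 82) = 62*((-94 + 21) - 82) = 62*(-73 - 82) = 62*(-155) = -9610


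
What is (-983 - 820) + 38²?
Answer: -359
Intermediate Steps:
(-983 - 820) + 38² = -1803 + 1444 = -359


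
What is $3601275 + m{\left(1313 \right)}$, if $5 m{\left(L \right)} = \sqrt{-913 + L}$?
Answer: $3601279$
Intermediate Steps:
$m{\left(L \right)} = \frac{\sqrt{-913 + L}}{5}$
$3601275 + m{\left(1313 \right)} = 3601275 + \frac{\sqrt{-913 + 1313}}{5} = 3601275 + \frac{\sqrt{400}}{5} = 3601275 + \frac{1}{5} \cdot 20 = 3601275 + 4 = 3601279$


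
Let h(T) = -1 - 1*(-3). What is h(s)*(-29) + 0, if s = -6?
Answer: -58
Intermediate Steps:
h(T) = 2 (h(T) = -1 + 3 = 2)
h(s)*(-29) + 0 = 2*(-29) + 0 = -58 + 0 = -58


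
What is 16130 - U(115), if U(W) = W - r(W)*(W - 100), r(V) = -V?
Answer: 14290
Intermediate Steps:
U(W) = W + W*(-100 + W) (U(W) = W - (-W)*(W - 100) = W - (-W)*(-100 + W) = W - (-1)*W*(-100 + W) = W + W*(-100 + W))
16130 - U(115) = 16130 - 115*(-99 + 115) = 16130 - 115*16 = 16130 - 1*1840 = 16130 - 1840 = 14290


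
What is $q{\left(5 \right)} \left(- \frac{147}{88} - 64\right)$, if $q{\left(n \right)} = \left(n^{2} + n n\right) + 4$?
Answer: $- \frac{156033}{44} \approx -3546.2$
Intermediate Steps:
$q{\left(n \right)} = 4 + 2 n^{2}$ ($q{\left(n \right)} = \left(n^{2} + n^{2}\right) + 4 = 2 n^{2} + 4 = 4 + 2 n^{2}$)
$q{\left(5 \right)} \left(- \frac{147}{88} - 64\right) = \left(4 + 2 \cdot 5^{2}\right) \left(- \frac{147}{88} - 64\right) = \left(4 + 2 \cdot 25\right) \left(\left(-147\right) \frac{1}{88} - 64\right) = \left(4 + 50\right) \left(- \frac{147}{88} - 64\right) = 54 \left(- \frac{5779}{88}\right) = - \frac{156033}{44}$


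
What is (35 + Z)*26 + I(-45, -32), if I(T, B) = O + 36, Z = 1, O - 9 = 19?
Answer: 1000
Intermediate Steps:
O = 28 (O = 9 + 19 = 28)
I(T, B) = 64 (I(T, B) = 28 + 36 = 64)
(35 + Z)*26 + I(-45, -32) = (35 + 1)*26 + 64 = 36*26 + 64 = 936 + 64 = 1000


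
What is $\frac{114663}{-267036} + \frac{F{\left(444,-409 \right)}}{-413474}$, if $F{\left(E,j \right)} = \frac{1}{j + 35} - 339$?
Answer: $- \frac{115979518}{270618733} \approx -0.42857$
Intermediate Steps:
$F{\left(E,j \right)} = -339 + \frac{1}{35 + j}$ ($F{\left(E,j \right)} = \frac{1}{35 + j} - 339 = -339 + \frac{1}{35 + j}$)
$\frac{114663}{-267036} + \frac{F{\left(444,-409 \right)}}{-413474} = \frac{114663}{-267036} + \frac{\frac{1}{35 - 409} \left(-11864 - -138651\right)}{-413474} = 114663 \left(- \frac{1}{267036}\right) + \frac{-11864 + 138651}{-374} \left(- \frac{1}{413474}\right) = - \frac{38221}{89012} + \left(- \frac{1}{374}\right) 126787 \left(- \frac{1}{413474}\right) = - \frac{38221}{89012} - - \frac{126787}{154639276} = - \frac{38221}{89012} + \frac{126787}{154639276} = - \frac{115979518}{270618733}$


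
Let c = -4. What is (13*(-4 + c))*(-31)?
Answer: 3224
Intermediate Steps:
(13*(-4 + c))*(-31) = (13*(-4 - 4))*(-31) = (13*(-8))*(-31) = -104*(-31) = 3224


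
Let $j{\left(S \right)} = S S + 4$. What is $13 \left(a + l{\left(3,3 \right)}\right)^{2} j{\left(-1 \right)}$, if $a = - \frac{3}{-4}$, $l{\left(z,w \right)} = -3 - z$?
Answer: $\frac{28665}{16} \approx 1791.6$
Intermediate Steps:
$j{\left(S \right)} = 4 + S^{2}$ ($j{\left(S \right)} = S^{2} + 4 = 4 + S^{2}$)
$a = \frac{3}{4}$ ($a = \left(-3\right) \left(- \frac{1}{4}\right) = \frac{3}{4} \approx 0.75$)
$13 \left(a + l{\left(3,3 \right)}\right)^{2} j{\left(-1 \right)} = 13 \left(\frac{3}{4} - 6\right)^{2} \left(4 + \left(-1\right)^{2}\right) = 13 \left(\frac{3}{4} - 6\right)^{2} \left(4 + 1\right) = 13 \left(\frac{3}{4} - 6\right)^{2} \cdot 5 = 13 \left(- \frac{21}{4}\right)^{2} \cdot 5 = 13 \cdot \frac{441}{16} \cdot 5 = \frac{5733}{16} \cdot 5 = \frac{28665}{16}$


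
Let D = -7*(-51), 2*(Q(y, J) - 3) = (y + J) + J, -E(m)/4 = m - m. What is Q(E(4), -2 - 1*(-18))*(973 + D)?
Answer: 25270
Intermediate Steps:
E(m) = 0 (E(m) = -4*(m - m) = -4*0 = 0)
Q(y, J) = 3 + J + y/2 (Q(y, J) = 3 + ((y + J) + J)/2 = 3 + ((J + y) + J)/2 = 3 + (y + 2*J)/2 = 3 + (J + y/2) = 3 + J + y/2)
D = 357
Q(E(4), -2 - 1*(-18))*(973 + D) = (3 + (-2 - 1*(-18)) + (½)*0)*(973 + 357) = (3 + (-2 + 18) + 0)*1330 = (3 + 16 + 0)*1330 = 19*1330 = 25270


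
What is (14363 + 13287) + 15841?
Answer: 43491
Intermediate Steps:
(14363 + 13287) + 15841 = 27650 + 15841 = 43491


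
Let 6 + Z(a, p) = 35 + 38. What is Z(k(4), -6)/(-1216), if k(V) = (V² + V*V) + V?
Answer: -67/1216 ≈ -0.055099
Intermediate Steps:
k(V) = V + 2*V² (k(V) = (V² + V²) + V = 2*V² + V = V + 2*V²)
Z(a, p) = 67 (Z(a, p) = -6 + (35 + 38) = -6 + 73 = 67)
Z(k(4), -6)/(-1216) = 67/(-1216) = 67*(-1/1216) = -67/1216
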